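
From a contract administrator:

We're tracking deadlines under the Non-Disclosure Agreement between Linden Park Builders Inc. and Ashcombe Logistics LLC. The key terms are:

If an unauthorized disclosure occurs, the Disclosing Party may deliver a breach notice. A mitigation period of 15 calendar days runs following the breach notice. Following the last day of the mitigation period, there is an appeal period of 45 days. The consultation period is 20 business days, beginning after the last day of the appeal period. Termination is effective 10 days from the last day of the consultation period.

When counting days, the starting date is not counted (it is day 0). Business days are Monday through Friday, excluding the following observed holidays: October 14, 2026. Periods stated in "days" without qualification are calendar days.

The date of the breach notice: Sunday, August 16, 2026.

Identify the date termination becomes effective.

Adding 15 calendar days to August 16, 2026 gives August 31, 2026, which is the last day of the mitigation period.
The last day of the appeal period: August 31, 2026 + 45 days = October 15, 2026.
The last day of the consultation period: 20 business days after Thursday, October 15, 2026, skipping weekends — Oct 16, Oct 19, Oct 20, Oct 21, …, Nov 10, Nov 11, Nov 12 — lands on Thursday, November 12, 2026.
The date termination becomes effective: 10 calendar days after November 12, 2026 is November 22, 2026.

November 22, 2026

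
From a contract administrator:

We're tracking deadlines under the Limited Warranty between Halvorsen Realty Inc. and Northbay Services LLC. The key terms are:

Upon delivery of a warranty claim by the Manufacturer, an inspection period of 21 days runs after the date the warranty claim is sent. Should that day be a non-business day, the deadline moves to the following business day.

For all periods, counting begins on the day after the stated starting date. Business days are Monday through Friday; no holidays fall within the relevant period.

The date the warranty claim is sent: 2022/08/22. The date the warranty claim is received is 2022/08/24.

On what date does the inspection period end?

2022/09/12

Adding 21 calendar days to 2022/08/22 gives 2022/09/12, which is the last day of the inspection period. 2022/09/12 is a Monday, so no roll-forward applies.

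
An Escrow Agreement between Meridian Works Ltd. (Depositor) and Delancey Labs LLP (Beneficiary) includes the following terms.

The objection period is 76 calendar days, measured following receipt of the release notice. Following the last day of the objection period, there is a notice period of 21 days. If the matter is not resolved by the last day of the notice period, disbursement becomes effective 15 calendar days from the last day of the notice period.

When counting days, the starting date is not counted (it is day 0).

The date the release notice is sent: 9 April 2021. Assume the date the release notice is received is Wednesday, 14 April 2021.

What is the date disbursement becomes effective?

The last day of the objection period: 14 April 2021 + 76 days = 29 June 2021.
The last day of the notice period: 29 June 2021 + 21 days = 20 July 2021.
Adding 15 calendar days to 20 July 2021 gives 4 August 2021, which is the date disbursement becomes effective.

4 August 2021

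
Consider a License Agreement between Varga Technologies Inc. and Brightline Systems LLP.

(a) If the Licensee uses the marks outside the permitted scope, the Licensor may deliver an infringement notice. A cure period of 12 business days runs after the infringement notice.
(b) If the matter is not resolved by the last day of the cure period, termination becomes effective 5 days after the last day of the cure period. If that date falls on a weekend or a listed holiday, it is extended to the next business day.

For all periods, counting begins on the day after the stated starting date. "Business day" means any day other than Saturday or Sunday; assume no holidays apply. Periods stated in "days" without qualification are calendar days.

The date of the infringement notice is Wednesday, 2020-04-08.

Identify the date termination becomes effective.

From Wednesday, 2020-04-08, 12 business days (Apr 9, Apr 10, Apr 13, Apr 14, …, Apr 22, Apr 23, Apr 24, skipping weekends) brings us to Friday, 2020-04-24, which is the last day of the cure period.
The date termination becomes effective: 2020-04-24 + 5 days = 2020-04-29. 2020-04-29 is a Wednesday, so no roll-forward applies.

2020-04-29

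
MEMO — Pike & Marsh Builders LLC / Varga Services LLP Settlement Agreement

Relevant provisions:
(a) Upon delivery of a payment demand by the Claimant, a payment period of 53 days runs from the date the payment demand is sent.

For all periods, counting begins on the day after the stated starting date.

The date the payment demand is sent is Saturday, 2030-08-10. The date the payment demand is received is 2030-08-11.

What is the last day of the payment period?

The last day of the payment period: 2030-08-10 + 53 days = 2030-10-02.

2030-10-02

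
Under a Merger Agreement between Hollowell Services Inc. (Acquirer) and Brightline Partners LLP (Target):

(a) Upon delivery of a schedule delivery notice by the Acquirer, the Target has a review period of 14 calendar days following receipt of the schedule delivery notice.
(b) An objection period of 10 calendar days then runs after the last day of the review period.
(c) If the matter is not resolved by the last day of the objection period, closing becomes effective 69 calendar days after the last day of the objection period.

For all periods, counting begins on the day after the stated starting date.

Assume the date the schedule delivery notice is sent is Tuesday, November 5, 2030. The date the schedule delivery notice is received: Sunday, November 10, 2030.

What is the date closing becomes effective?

February 11, 2031

The last day of the review period: 14 calendar days after November 10, 2030 is November 24, 2030.
The last day of the objection period: 10 calendar days after November 24, 2030 is December 4, 2030.
The date closing becomes effective: December 4, 2030 + 69 days = February 11, 2031.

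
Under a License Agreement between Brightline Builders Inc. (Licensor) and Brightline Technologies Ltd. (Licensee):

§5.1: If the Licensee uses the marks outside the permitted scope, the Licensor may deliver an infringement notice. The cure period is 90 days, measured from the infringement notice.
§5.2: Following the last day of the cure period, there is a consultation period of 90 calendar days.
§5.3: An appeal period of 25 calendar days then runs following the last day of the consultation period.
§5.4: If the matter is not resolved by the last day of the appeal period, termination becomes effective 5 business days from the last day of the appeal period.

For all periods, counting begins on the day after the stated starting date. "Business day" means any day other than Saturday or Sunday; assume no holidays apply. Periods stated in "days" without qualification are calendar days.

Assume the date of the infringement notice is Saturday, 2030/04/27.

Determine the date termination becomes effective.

Adding 90 calendar days to 2030/04/27 gives 2030/07/26, which is the last day of the cure period.
The last day of the consultation period: 2030/07/26 + 90 days = 2030/10/24.
Adding 25 calendar days to 2030/10/24 gives 2030/11/18, which is the last day of the appeal period.
From Monday, 2030/11/18, 5 business days (Nov 19, Nov 20, Nov 21, Nov 22, Nov 25, skipping weekends) brings us to Monday, 2030/11/25, which is the date termination becomes effective.

2030/11/25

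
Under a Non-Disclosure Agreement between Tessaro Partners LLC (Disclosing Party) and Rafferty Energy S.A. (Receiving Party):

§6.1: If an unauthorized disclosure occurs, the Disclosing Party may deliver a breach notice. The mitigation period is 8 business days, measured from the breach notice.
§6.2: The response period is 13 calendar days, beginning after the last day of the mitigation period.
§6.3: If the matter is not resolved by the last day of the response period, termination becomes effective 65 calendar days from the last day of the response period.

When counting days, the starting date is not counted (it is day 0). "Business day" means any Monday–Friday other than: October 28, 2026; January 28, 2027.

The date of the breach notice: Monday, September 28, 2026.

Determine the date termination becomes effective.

From Monday, September 28, 2026, 8 business days (Sep 29, Sep 30, Oct 1, Oct 2, Oct 5, Oct 6, Oct 7, Oct 8, skipping weekends) brings us to Thursday, October 8, 2026, which is the last day of the mitigation period.
Adding 13 calendar days to October 8, 2026 gives October 21, 2026, which is the last day of the response period.
The date termination becomes effective: October 21, 2026 + 65 days = December 25, 2026.

December 25, 2026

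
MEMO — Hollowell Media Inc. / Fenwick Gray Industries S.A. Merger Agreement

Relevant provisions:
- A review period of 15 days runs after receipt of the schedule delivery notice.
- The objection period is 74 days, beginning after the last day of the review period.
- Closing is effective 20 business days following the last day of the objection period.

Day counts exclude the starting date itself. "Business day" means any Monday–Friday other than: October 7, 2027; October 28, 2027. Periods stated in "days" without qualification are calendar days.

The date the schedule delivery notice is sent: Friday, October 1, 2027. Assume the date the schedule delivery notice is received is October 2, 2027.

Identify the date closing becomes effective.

The last day of the review period: 15 calendar days after October 2, 2027 is October 17, 2027.
Adding 74 calendar days to October 17, 2027 gives December 30, 2027, which is the last day of the objection period.
The date closing becomes effective: 20 business days after Thursday, December 30, 2027, skipping weekends — Dec 31, Jan 3, Jan 4, Jan 5, …, Jan 25, Jan 26, Jan 27 — lands on Thursday, January 27, 2028.

January 27, 2028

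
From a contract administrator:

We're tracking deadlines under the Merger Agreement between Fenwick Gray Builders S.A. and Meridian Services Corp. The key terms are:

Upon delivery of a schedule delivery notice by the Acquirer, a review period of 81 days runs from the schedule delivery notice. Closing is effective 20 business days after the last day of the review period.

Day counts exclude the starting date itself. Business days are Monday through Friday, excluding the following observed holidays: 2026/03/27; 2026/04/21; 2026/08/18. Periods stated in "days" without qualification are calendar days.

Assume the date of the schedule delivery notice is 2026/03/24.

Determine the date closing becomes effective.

2026/07/10

Adding 81 calendar days to 2026/03/24 gives 2026/06/13, which is the last day of the review period.
The date closing becomes effective: 20 business days after Saturday, 2026/06/13, skipping weekends — Jun 15, Jun 16, Jun 17, Jun 18, …, Jul 8, Jul 9, Jul 10 — lands on Friday, 2026/07/10.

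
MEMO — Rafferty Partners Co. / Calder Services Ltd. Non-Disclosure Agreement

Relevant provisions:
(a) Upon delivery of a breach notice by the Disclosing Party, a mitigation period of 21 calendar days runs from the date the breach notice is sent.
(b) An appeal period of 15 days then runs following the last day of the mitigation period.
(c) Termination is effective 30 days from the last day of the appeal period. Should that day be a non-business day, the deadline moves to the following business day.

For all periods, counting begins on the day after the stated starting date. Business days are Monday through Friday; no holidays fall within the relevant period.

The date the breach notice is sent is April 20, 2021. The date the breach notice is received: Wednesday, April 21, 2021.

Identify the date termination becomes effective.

June 25, 2021

The last day of the mitigation period: April 20, 2021 + 21 days = May 11, 2021.
Adding 15 calendar days to May 11, 2021 gives May 26, 2021, which is the last day of the appeal period.
The date termination becomes effective: May 26, 2021 + 30 days = June 25, 2021. June 25, 2021 is a Friday, so no roll-forward applies.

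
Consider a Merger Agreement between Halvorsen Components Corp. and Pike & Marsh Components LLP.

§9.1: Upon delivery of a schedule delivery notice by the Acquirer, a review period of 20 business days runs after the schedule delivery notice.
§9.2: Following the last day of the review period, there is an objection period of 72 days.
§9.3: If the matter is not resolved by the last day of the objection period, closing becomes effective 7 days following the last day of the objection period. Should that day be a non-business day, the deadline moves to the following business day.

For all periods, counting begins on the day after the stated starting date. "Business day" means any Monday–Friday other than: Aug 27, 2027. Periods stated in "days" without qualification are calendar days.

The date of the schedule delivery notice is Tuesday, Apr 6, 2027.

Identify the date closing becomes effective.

Jul 22, 2027

From Tuesday, Apr 6, 2027, 20 business days (Apr 7, Apr 8, Apr 9, Apr 12, …, Apr 30, May 3, May 4, skipping weekends) brings us to Tuesday, May 4, 2027, which is the last day of the review period.
Adding 72 calendar days to May 4, 2027 gives Jul 15, 2027, which is the last day of the objection period.
The date closing becomes effective: Jul 15, 2027 + 7 days = Jul 22, 2027. Jul 22, 2027 is a Thursday and is not a listed holiday, so no roll-forward applies.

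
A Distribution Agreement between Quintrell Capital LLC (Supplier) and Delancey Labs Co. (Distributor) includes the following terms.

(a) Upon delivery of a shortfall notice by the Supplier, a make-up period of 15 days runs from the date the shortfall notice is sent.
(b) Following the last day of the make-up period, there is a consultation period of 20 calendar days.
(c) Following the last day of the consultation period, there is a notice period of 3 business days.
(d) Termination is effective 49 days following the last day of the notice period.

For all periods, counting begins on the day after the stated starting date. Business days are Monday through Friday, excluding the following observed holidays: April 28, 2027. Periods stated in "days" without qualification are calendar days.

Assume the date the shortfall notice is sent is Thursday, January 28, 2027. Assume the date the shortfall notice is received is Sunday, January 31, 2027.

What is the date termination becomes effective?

The last day of the make-up period: 15 calendar days after January 28, 2027 is February 12, 2027.
Adding 20 calendar days to February 12, 2027 gives March 4, 2027, which is the last day of the consultation period.
The last day of the notice period: 3 business days after Thursday, March 4, 2027, skipping weekends — Mar 5, Mar 8, Mar 9 — lands on Tuesday, March 9, 2027.
The date termination becomes effective: March 9, 2027 + 49 days = April 27, 2027.

April 27, 2027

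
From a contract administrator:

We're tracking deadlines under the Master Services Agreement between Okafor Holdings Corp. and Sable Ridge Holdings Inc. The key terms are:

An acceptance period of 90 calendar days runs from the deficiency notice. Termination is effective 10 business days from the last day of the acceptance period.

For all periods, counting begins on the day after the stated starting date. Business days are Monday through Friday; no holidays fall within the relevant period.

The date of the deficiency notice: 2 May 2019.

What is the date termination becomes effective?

The last day of the acceptance period: 90 calendar days after 2 May 2019 is 31 July 2019.
The date termination becomes effective: counting 10 business days from Wednesday, 31 July 2019 (Aug 1, Aug 2, Aug 5, Aug 6, Aug 7, Aug 8, Aug 9, Aug 12, Aug 13, Aug 14, skipping weekends) reaches Wednesday, 14 August 2019.

14 August 2019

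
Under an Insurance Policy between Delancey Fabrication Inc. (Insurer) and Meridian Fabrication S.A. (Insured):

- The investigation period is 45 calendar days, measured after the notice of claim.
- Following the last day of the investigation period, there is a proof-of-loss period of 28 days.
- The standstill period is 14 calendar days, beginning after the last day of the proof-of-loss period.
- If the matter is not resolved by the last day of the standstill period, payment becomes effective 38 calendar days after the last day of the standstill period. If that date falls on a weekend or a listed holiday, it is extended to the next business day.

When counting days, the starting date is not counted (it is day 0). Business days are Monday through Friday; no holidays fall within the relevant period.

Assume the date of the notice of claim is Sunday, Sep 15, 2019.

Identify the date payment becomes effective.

The last day of the investigation period: 45 calendar days after Sep 15, 2019 is Oct 30, 2019.
The last day of the proof-of-loss period: Oct 30, 2019 + 28 days = Nov 27, 2019.
Adding 14 calendar days to Nov 27, 2019 gives Dec 11, 2019, which is the last day of the standstill period.
The date payment becomes effective: 38 calendar days after Dec 11, 2019 is Jan 18, 2020. That falls on a Saturday, so it rolls to the next business day, Monday, Jan 20, 2020.

Jan 20, 2020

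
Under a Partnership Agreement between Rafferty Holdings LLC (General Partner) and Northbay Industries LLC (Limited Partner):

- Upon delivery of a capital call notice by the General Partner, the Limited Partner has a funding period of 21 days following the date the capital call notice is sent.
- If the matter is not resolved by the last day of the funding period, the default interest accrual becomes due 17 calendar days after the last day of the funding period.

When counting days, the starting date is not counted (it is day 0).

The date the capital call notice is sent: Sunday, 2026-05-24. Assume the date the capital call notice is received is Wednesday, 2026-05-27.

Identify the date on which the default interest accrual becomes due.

2026-07-01

Adding 21 calendar days to 2026-05-24 gives 2026-06-14, which is the last day of the funding period.
The date on which the default interest accrual becomes due: 2026-06-14 + 17 days = 2026-07-01.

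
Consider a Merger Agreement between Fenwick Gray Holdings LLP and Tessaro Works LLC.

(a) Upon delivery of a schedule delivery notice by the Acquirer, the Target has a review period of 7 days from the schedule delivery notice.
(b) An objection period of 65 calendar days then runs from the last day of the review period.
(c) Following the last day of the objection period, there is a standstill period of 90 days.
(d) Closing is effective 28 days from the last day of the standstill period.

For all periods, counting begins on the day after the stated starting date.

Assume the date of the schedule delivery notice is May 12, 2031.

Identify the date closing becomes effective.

Nov 18, 2031

The last day of the review period: May 12, 2031 + 7 days = May 19, 2031.
Adding 65 calendar days to May 19, 2031 gives Jul 23, 2031, which is the last day of the objection period.
The last day of the standstill period: 90 calendar days after Jul 23, 2031 is Oct 21, 2031.
The date closing becomes effective: Oct 21, 2031 + 28 days = Nov 18, 2031.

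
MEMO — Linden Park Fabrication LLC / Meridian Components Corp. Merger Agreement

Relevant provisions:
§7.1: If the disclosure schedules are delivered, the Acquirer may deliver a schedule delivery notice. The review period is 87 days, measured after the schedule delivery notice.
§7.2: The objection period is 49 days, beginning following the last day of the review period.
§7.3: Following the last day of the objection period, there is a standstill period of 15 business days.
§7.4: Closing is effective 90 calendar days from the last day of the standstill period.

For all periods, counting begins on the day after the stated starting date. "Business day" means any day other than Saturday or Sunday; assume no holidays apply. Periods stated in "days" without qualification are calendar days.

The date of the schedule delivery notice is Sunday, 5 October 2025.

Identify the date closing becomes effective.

9 June 2026

The last day of the review period: 5 October 2025 + 87 days = 31 December 2025.
The last day of the objection period: 31 December 2025 + 49 days = 18 February 2026.
From Wednesday, 18 February 2026, 15 business days (Feb 19, Feb 20, Feb 23, Feb 24, …, Mar 9, Mar 10, Mar 11, skipping weekends) brings us to Wednesday, 11 March 2026, which is the last day of the standstill period.
The date closing becomes effective: 11 March 2026 + 90 days = 9 June 2026.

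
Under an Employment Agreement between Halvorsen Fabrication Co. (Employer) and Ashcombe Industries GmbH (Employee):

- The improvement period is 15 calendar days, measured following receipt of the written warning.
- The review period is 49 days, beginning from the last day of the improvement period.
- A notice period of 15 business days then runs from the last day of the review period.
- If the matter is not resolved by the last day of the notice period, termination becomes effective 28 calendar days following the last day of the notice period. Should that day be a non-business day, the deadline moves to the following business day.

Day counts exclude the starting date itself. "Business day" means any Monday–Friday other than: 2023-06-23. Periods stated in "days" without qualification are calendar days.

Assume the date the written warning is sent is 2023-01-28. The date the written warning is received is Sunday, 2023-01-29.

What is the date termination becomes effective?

2023-05-22

The last day of the improvement period: 15 calendar days after 2023-01-29 is 2023-02-13.
The last day of the review period: 49 calendar days after 2023-02-13 is 2023-04-03.
From Monday, 2023-04-03, 15 business days (Apr 4, Apr 5, Apr 6, Apr 7, …, Apr 20, Apr 21, Apr 24, skipping weekends) brings us to Monday, 2023-04-24, which is the last day of the notice period.
The date termination becomes effective: 28 calendar days after 2023-04-24 is 2023-05-22. 2023-05-22 is a Monday and is not a listed holiday, so no roll-forward applies.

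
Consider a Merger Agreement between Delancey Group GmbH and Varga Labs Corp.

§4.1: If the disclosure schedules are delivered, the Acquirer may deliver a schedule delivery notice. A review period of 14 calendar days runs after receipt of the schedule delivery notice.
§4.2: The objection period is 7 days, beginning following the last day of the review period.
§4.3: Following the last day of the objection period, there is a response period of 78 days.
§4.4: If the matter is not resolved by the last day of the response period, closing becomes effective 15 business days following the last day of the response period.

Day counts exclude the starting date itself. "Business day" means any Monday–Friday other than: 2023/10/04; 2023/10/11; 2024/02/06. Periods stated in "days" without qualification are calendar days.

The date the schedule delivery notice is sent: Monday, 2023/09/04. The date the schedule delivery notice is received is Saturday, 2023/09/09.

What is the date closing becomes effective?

The last day of the review period: 2023/09/09 + 14 days = 2023/09/23.
Adding 7 calendar days to 2023/09/23 gives 2023/09/30, which is the last day of the objection period.
The last day of the response period: 78 calendar days after 2023/09/30 is 2023/12/17.
From Sunday, 2023/12/17, 15 business days (Dec 18, Dec 19, Dec 20, Dec 21, …, Jan 3, Jan 4, Jan 5, skipping weekends) brings us to Friday, 2024/01/05, which is the date closing becomes effective.

2024/01/05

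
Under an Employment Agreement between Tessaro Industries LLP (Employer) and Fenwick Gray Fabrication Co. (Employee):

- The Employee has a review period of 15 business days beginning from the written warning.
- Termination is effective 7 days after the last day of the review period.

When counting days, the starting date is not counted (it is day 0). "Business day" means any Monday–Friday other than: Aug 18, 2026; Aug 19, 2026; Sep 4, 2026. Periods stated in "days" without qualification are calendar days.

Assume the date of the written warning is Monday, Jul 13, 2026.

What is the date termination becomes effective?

Aug 10, 2026

The last day of the review period: 15 business days after Monday, Jul 13, 2026, skipping weekends — Jul 14, Jul 15, Jul 16, Jul 17, …, Jul 30, Jul 31, Aug 3 — lands on Monday, Aug 3, 2026.
The date termination becomes effective: 7 calendar days after Aug 3, 2026 is Aug 10, 2026.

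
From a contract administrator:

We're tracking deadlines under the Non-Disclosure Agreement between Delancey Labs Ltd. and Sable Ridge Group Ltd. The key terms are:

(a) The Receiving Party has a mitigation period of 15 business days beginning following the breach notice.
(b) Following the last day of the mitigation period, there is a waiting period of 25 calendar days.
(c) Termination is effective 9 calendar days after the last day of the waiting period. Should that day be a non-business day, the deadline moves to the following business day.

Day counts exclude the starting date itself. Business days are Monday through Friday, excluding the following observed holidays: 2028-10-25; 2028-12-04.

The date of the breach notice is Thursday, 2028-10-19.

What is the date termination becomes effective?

The last day of the mitigation period: 15 business days after Thursday, 2028-10-19, skipping weekends and the listed holiday on Oct 25 — Oct 20, Oct 23, Oct 24, Oct 26, …, Nov 8, Nov 9, Nov 10 — lands on Friday, 2028-11-10.
The last day of the waiting period: 2028-11-10 + 25 days = 2028-12-05.
Adding 9 calendar days to 2028-12-05 gives 2028-12-14, which is the date termination becomes effective. 2028-12-14 is a Thursday and is not a listed holiday, so no roll-forward applies.

2028-12-14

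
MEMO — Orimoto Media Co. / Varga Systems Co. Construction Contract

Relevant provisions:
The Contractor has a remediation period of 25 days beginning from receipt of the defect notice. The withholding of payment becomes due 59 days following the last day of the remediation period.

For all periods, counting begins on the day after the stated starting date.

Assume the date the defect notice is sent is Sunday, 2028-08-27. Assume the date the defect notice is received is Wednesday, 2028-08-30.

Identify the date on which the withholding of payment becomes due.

2028-11-22

The last day of the remediation period: 25 calendar days after 2028-08-30 is 2028-09-24.
The date on which the withholding of payment becomes due: 59 calendar days after 2028-09-24 is 2028-11-22.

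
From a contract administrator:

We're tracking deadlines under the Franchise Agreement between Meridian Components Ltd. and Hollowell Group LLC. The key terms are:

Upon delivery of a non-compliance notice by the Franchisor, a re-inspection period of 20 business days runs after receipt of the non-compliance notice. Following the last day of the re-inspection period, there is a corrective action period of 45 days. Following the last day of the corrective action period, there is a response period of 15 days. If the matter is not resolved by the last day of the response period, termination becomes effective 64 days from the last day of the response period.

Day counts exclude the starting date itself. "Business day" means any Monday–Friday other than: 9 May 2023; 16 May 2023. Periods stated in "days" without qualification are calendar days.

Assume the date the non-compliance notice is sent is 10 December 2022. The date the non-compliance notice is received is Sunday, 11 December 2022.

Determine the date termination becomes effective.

The last day of the re-inspection period: counting 20 business days from Sunday, 11 December 2022 (Dec 12, Dec 13, Dec 14, Dec 15, …, Jan 4, Jan 5, Jan 6, skipping weekends) reaches Friday, 6 January 2023.
The last day of the corrective action period: 6 January 2023 + 45 days = 20 February 2023.
The last day of the response period: 15 calendar days after 20 February 2023 is 7 March 2023.
The date termination becomes effective: 64 calendar days after 7 March 2023 is 10 May 2023.

10 May 2023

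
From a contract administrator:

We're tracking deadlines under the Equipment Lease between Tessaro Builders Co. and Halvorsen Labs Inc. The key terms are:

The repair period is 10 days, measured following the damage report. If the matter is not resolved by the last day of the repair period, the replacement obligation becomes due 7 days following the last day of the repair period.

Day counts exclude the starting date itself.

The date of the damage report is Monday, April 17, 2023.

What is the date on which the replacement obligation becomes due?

May 4, 2023

Adding 10 calendar days to April 17, 2023 gives April 27, 2023, which is the last day of the repair period.
Adding 7 calendar days to April 27, 2023 gives May 4, 2023, which is the date on which the replacement obligation becomes due.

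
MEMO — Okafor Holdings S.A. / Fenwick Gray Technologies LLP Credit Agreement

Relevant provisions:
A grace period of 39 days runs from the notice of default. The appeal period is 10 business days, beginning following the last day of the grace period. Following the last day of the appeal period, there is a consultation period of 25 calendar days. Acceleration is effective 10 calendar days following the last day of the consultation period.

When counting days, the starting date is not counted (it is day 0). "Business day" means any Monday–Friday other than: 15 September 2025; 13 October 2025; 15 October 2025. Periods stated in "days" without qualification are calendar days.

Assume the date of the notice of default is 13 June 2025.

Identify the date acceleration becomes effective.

The last day of the grace period: 39 calendar days after 13 June 2025 is 22 July 2025.
From Tuesday, 22 July 2025, 10 business days (Jul 23, Jul 24, Jul 25, Jul 28, Jul 29, Jul 30, Jul 31, Aug 1, Aug 4, Aug 5, skipping weekends) brings us to Tuesday, 5 August 2025, which is the last day of the appeal period.
The last day of the consultation period: 25 calendar days after 5 August 2025 is 30 August 2025.
The date acceleration becomes effective: 30 August 2025 + 10 days = 9 September 2025.

9 September 2025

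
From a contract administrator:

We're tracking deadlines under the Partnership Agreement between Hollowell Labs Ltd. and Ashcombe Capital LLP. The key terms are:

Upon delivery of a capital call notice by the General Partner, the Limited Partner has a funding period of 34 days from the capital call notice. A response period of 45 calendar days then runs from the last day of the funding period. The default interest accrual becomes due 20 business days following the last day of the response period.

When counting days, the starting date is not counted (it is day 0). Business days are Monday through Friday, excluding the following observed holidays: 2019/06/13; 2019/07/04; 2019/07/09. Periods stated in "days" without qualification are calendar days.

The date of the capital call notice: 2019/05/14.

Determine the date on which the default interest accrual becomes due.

2019/08/29

The last day of the funding period: 34 calendar days after 2019/05/14 is 2019/06/17.
The last day of the response period: 2019/06/17 + 45 days = 2019/08/01.
From Thursday, 2019/08/01, 20 business days (Aug 2, Aug 5, Aug 6, Aug 7, …, Aug 27, Aug 28, Aug 29, skipping weekends) brings us to Thursday, 2019/08/29, which is the date on which the default interest accrual becomes due.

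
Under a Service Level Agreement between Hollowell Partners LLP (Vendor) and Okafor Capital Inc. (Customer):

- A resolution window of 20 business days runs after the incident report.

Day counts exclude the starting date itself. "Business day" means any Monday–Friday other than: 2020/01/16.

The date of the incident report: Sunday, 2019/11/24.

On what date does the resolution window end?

2019/12/20

From Sunday, 2019/11/24, 20 business days (Nov 25, Nov 26, Nov 27, Nov 28, …, Dec 18, Dec 19, Dec 20, skipping weekends) brings us to Friday, 2019/12/20, which is the last day of the resolution window.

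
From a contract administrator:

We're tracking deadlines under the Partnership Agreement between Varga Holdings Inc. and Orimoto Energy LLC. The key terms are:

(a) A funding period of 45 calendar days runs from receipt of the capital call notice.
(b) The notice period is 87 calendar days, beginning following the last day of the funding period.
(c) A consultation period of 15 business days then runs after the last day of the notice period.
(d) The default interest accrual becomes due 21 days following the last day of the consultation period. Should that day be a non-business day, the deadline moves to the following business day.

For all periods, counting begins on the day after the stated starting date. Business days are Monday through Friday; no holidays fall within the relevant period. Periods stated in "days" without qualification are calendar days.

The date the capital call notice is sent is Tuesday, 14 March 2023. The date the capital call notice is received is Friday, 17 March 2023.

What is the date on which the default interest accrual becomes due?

Adding 45 calendar days to 17 March 2023 gives 1 May 2023, which is the last day of the funding period.
The last day of the notice period: 1 May 2023 + 87 days = 27 July 2023.
The last day of the consultation period: counting 15 business days from Thursday, 27 July 2023 (Jul 28, Jul 31, Aug 1, Aug 2, …, Aug 15, Aug 16, Aug 17, skipping weekends) reaches Thursday, 17 August 2023.
Adding 21 calendar days to 17 August 2023 gives 7 September 2023, which is the date on which the default interest accrual becomes due. 7 September 2023 is a Thursday, so no roll-forward applies.

7 September 2023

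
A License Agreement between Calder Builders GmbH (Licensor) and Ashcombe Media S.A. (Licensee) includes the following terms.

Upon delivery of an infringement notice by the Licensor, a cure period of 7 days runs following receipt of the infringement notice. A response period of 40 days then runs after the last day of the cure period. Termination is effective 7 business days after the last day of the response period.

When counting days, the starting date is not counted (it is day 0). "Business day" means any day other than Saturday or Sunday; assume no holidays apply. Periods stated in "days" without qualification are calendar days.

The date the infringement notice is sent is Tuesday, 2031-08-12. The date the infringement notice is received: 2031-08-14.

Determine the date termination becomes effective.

The last day of the cure period: 7 calendar days after 2031-08-14 is 2031-08-21.
Adding 40 calendar days to 2031-08-21 gives 2031-09-30, which is the last day of the response period.
The date termination becomes effective: counting 7 business days from Tuesday, 2031-09-30 (Oct 1, Oct 2, Oct 3, Oct 6, Oct 7, Oct 8, Oct 9, skipping weekends) reaches Thursday, 2031-10-09.

2031-10-09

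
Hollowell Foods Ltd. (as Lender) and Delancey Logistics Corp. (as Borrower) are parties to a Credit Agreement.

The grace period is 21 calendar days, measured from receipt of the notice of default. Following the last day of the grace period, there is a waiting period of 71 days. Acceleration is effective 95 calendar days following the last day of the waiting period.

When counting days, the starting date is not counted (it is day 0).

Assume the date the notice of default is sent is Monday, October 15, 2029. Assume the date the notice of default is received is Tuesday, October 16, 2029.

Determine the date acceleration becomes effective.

The last day of the grace period: 21 calendar days after October 16, 2029 is November 6, 2029.
The last day of the waiting period: 71 calendar days after November 6, 2029 is January 16, 2030.
Adding 95 calendar days to January 16, 2030 gives April 21, 2030, which is the date acceleration becomes effective.

April 21, 2030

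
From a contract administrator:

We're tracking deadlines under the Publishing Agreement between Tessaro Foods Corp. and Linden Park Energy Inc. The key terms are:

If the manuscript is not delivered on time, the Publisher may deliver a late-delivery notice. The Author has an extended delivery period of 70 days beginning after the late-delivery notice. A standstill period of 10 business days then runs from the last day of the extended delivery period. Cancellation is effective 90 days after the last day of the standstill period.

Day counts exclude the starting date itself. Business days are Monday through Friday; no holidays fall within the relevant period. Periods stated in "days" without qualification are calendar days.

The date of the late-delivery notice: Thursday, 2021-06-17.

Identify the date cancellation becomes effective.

2021-12-08

Adding 70 calendar days to 2021-06-17 gives 2021-08-26, which is the last day of the extended delivery period.
The last day of the standstill period: 10 business days after Thursday, 2021-08-26, skipping weekends — Aug 27, Aug 30, Aug 31, Sep 1, Sep 2, Sep 3, Sep 6, Sep 7, Sep 8, Sep 9 — lands on Thursday, 2021-09-09.
The date cancellation becomes effective: 2021-09-09 + 90 days = 2021-12-08.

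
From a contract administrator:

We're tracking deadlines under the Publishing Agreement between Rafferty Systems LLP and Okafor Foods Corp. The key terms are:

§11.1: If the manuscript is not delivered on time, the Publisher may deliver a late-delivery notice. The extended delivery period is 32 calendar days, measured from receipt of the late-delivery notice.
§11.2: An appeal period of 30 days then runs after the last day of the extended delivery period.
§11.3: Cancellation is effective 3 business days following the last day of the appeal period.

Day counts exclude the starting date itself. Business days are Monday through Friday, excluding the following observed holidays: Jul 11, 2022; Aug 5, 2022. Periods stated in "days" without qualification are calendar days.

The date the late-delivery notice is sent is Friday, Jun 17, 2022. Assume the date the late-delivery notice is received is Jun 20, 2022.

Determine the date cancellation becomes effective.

Aug 24, 2022

The last day of the extended delivery period: Jun 20, 2022 + 32 days = Jul 22, 2022.
The last day of the appeal period: 30 calendar days after Jul 22, 2022 is Aug 21, 2022.
From Sunday, Aug 21, 2022, 3 business days (Aug 22, Aug 23, Aug 24, skipping weekends) brings us to Wednesday, Aug 24, 2022, which is the date cancellation becomes effective.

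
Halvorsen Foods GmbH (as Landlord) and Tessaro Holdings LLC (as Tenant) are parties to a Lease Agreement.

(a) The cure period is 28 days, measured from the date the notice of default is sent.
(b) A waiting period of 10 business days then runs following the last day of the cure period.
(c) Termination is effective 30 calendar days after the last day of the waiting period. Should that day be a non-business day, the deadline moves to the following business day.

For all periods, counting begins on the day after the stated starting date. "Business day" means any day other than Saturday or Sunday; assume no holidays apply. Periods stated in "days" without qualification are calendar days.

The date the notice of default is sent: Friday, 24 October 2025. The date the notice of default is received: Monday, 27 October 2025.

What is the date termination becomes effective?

5 January 2026

The last day of the cure period: 28 calendar days after 24 October 2025 is 21 November 2025.
The last day of the waiting period: 10 business days after Friday, 21 November 2025, skipping weekends — Nov 24, Nov 25, Nov 26, Nov 27, Nov 28, Dec 1, Dec 2, Dec 3, Dec 4, Dec 5 — lands on Friday, 5 December 2025.
The date termination becomes effective: 5 December 2025 + 30 days = 4 January 2026. That falls on a Sunday, so it rolls to the next business day, Monday, 5 January 2026.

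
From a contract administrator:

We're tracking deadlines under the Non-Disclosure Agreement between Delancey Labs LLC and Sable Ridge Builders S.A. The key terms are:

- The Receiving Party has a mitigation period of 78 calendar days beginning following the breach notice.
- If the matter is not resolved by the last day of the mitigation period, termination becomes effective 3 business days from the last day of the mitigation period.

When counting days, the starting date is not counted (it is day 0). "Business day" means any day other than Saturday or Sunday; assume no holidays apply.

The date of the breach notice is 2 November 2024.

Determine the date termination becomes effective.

22 January 2025

Adding 78 calendar days to 2 November 2024 gives 19 January 2025, which is the last day of the mitigation period.
The date termination becomes effective: 3 business days after Sunday, 19 January 2025, skipping weekends — Jan 20, Jan 21, Jan 22 — lands on Wednesday, 22 January 2025.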